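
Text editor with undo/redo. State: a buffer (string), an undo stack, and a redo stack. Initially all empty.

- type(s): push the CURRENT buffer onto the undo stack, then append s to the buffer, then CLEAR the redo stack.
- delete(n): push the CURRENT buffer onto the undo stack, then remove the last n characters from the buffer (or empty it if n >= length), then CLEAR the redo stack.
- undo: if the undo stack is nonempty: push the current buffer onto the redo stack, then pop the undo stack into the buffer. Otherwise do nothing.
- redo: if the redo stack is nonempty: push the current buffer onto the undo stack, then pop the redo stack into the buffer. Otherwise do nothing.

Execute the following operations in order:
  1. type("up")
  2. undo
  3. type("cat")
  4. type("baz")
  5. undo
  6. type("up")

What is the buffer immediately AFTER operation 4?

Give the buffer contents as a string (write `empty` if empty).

After op 1 (type): buf='up' undo_depth=1 redo_depth=0
After op 2 (undo): buf='(empty)' undo_depth=0 redo_depth=1
After op 3 (type): buf='cat' undo_depth=1 redo_depth=0
After op 4 (type): buf='catbaz' undo_depth=2 redo_depth=0

Answer: catbaz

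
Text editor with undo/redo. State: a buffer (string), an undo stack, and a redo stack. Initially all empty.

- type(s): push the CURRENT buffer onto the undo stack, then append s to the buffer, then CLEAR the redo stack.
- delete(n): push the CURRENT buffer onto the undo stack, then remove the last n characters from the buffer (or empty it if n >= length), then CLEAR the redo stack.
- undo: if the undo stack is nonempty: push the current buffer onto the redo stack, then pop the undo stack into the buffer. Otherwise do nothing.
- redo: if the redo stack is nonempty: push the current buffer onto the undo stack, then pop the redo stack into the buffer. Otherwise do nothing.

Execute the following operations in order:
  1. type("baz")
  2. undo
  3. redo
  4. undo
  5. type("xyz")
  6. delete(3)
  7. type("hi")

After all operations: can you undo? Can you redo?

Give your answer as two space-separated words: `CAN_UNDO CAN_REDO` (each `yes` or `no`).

Answer: yes no

Derivation:
After op 1 (type): buf='baz' undo_depth=1 redo_depth=0
After op 2 (undo): buf='(empty)' undo_depth=0 redo_depth=1
After op 3 (redo): buf='baz' undo_depth=1 redo_depth=0
After op 4 (undo): buf='(empty)' undo_depth=0 redo_depth=1
After op 5 (type): buf='xyz' undo_depth=1 redo_depth=0
After op 6 (delete): buf='(empty)' undo_depth=2 redo_depth=0
After op 7 (type): buf='hi' undo_depth=3 redo_depth=0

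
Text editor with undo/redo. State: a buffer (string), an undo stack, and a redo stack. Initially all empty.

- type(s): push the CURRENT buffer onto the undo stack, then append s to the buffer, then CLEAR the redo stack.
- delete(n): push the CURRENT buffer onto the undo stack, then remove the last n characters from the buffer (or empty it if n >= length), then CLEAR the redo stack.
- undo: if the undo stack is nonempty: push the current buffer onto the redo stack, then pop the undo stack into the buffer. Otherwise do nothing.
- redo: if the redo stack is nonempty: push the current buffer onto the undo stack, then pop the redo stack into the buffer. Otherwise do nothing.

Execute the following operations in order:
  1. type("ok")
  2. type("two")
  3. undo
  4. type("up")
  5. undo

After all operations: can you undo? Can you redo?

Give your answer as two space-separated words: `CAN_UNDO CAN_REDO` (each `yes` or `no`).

Answer: yes yes

Derivation:
After op 1 (type): buf='ok' undo_depth=1 redo_depth=0
After op 2 (type): buf='oktwo' undo_depth=2 redo_depth=0
After op 3 (undo): buf='ok' undo_depth=1 redo_depth=1
After op 4 (type): buf='okup' undo_depth=2 redo_depth=0
After op 5 (undo): buf='ok' undo_depth=1 redo_depth=1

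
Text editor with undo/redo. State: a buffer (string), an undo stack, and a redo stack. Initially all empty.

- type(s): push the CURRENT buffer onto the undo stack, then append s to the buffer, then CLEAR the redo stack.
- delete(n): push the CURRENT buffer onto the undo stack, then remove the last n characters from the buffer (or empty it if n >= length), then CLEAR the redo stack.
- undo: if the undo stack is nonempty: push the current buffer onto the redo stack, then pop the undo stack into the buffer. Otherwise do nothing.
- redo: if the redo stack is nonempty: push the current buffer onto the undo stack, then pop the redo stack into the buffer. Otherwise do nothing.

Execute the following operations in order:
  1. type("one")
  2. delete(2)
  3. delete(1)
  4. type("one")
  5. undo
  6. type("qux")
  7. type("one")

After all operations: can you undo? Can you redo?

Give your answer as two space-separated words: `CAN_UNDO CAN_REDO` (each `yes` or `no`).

After op 1 (type): buf='one' undo_depth=1 redo_depth=0
After op 2 (delete): buf='o' undo_depth=2 redo_depth=0
After op 3 (delete): buf='(empty)' undo_depth=3 redo_depth=0
After op 4 (type): buf='one' undo_depth=4 redo_depth=0
After op 5 (undo): buf='(empty)' undo_depth=3 redo_depth=1
After op 6 (type): buf='qux' undo_depth=4 redo_depth=0
After op 7 (type): buf='quxone' undo_depth=5 redo_depth=0

Answer: yes no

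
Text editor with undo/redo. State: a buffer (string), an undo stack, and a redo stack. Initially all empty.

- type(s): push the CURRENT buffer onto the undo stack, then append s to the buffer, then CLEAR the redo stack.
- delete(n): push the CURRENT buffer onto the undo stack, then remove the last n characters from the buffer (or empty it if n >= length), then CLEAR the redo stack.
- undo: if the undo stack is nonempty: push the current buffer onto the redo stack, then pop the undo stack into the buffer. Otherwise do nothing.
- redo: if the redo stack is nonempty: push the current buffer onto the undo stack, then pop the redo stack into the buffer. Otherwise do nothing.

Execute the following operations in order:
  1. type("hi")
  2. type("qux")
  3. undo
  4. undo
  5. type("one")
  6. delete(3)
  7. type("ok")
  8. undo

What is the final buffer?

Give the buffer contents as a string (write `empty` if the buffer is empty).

Answer: empty

Derivation:
After op 1 (type): buf='hi' undo_depth=1 redo_depth=0
After op 2 (type): buf='hiqux' undo_depth=2 redo_depth=0
After op 3 (undo): buf='hi' undo_depth=1 redo_depth=1
After op 4 (undo): buf='(empty)' undo_depth=0 redo_depth=2
After op 5 (type): buf='one' undo_depth=1 redo_depth=0
After op 6 (delete): buf='(empty)' undo_depth=2 redo_depth=0
After op 7 (type): buf='ok' undo_depth=3 redo_depth=0
After op 8 (undo): buf='(empty)' undo_depth=2 redo_depth=1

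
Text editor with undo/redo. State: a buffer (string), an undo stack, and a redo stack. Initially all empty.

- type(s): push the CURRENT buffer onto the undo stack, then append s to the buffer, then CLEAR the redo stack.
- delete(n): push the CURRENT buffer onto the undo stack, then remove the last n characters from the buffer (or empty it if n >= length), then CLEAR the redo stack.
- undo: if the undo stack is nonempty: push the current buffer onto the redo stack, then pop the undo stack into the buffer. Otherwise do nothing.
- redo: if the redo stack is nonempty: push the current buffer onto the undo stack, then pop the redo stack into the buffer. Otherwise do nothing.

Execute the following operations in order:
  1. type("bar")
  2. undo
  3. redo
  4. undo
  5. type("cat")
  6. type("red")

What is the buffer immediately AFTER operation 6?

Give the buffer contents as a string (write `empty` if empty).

Answer: catred

Derivation:
After op 1 (type): buf='bar' undo_depth=1 redo_depth=0
After op 2 (undo): buf='(empty)' undo_depth=0 redo_depth=1
After op 3 (redo): buf='bar' undo_depth=1 redo_depth=0
After op 4 (undo): buf='(empty)' undo_depth=0 redo_depth=1
After op 5 (type): buf='cat' undo_depth=1 redo_depth=0
After op 6 (type): buf='catred' undo_depth=2 redo_depth=0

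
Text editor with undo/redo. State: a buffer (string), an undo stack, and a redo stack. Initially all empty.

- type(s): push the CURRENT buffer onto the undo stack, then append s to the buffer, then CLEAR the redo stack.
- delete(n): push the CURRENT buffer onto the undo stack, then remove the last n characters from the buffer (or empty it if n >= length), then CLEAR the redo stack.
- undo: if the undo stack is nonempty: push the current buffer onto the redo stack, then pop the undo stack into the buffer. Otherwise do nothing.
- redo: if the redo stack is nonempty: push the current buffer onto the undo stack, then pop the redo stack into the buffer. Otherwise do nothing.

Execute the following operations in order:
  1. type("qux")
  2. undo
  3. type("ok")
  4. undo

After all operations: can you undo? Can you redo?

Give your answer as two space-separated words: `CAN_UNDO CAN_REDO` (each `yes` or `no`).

After op 1 (type): buf='qux' undo_depth=1 redo_depth=0
After op 2 (undo): buf='(empty)' undo_depth=0 redo_depth=1
After op 3 (type): buf='ok' undo_depth=1 redo_depth=0
After op 4 (undo): buf='(empty)' undo_depth=0 redo_depth=1

Answer: no yes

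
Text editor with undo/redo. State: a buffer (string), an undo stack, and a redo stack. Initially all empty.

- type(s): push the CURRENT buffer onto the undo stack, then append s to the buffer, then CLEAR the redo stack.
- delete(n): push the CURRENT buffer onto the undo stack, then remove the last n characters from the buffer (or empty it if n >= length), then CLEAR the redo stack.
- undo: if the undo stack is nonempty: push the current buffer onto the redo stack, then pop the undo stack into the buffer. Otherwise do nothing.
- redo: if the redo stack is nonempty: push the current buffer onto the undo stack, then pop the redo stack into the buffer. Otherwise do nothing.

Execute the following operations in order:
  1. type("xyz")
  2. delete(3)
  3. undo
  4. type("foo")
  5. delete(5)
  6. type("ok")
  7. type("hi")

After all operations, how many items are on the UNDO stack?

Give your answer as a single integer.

After op 1 (type): buf='xyz' undo_depth=1 redo_depth=0
After op 2 (delete): buf='(empty)' undo_depth=2 redo_depth=0
After op 3 (undo): buf='xyz' undo_depth=1 redo_depth=1
After op 4 (type): buf='xyzfoo' undo_depth=2 redo_depth=0
After op 5 (delete): buf='x' undo_depth=3 redo_depth=0
After op 6 (type): buf='xok' undo_depth=4 redo_depth=0
After op 7 (type): buf='xokhi' undo_depth=5 redo_depth=0

Answer: 5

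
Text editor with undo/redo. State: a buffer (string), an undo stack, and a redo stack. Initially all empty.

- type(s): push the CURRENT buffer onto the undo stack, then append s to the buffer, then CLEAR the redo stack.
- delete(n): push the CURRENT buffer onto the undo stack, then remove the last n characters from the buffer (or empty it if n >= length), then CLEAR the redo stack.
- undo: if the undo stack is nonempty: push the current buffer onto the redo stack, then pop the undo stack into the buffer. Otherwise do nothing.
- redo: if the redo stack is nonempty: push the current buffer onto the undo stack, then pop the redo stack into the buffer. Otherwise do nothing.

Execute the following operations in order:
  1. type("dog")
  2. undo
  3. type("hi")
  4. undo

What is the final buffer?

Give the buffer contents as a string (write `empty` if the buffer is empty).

After op 1 (type): buf='dog' undo_depth=1 redo_depth=0
After op 2 (undo): buf='(empty)' undo_depth=0 redo_depth=1
After op 3 (type): buf='hi' undo_depth=1 redo_depth=0
After op 4 (undo): buf='(empty)' undo_depth=0 redo_depth=1

Answer: empty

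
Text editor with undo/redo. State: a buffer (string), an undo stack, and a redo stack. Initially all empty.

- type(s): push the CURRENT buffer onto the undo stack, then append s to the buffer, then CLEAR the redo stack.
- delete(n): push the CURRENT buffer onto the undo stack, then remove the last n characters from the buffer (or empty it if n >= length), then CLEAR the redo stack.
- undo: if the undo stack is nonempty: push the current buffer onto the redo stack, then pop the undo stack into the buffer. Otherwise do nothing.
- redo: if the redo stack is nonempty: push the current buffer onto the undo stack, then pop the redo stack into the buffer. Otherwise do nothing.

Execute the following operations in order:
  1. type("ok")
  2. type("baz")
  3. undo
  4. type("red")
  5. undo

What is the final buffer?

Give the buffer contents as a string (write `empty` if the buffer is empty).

Answer: ok

Derivation:
After op 1 (type): buf='ok' undo_depth=1 redo_depth=0
After op 2 (type): buf='okbaz' undo_depth=2 redo_depth=0
After op 3 (undo): buf='ok' undo_depth=1 redo_depth=1
After op 4 (type): buf='okred' undo_depth=2 redo_depth=0
After op 5 (undo): buf='ok' undo_depth=1 redo_depth=1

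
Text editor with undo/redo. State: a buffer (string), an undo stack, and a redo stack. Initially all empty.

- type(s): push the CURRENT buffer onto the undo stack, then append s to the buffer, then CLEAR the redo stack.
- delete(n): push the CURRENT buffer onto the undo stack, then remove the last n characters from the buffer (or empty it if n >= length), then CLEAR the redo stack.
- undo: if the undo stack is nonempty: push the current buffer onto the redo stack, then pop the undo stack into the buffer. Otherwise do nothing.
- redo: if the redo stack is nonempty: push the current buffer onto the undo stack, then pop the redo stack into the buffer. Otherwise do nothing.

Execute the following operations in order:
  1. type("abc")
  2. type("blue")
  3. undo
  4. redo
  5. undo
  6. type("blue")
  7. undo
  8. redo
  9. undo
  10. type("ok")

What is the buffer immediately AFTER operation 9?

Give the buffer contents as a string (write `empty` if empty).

Answer: abc

Derivation:
After op 1 (type): buf='abc' undo_depth=1 redo_depth=0
After op 2 (type): buf='abcblue' undo_depth=2 redo_depth=0
After op 3 (undo): buf='abc' undo_depth=1 redo_depth=1
After op 4 (redo): buf='abcblue' undo_depth=2 redo_depth=0
After op 5 (undo): buf='abc' undo_depth=1 redo_depth=1
After op 6 (type): buf='abcblue' undo_depth=2 redo_depth=0
After op 7 (undo): buf='abc' undo_depth=1 redo_depth=1
After op 8 (redo): buf='abcblue' undo_depth=2 redo_depth=0
After op 9 (undo): buf='abc' undo_depth=1 redo_depth=1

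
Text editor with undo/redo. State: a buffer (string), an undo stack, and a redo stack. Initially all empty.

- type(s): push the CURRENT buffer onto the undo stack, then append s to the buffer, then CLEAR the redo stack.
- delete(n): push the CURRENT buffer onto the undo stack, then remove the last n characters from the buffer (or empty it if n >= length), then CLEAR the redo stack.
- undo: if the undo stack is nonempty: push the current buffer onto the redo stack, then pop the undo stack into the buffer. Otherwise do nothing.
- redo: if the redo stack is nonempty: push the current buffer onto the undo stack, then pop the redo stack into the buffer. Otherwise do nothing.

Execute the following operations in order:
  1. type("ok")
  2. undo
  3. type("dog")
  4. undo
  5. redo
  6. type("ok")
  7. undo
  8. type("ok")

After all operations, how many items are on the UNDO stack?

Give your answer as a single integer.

After op 1 (type): buf='ok' undo_depth=1 redo_depth=0
After op 2 (undo): buf='(empty)' undo_depth=0 redo_depth=1
After op 3 (type): buf='dog' undo_depth=1 redo_depth=0
After op 4 (undo): buf='(empty)' undo_depth=0 redo_depth=1
After op 5 (redo): buf='dog' undo_depth=1 redo_depth=0
After op 6 (type): buf='dogok' undo_depth=2 redo_depth=0
After op 7 (undo): buf='dog' undo_depth=1 redo_depth=1
After op 8 (type): buf='dogok' undo_depth=2 redo_depth=0

Answer: 2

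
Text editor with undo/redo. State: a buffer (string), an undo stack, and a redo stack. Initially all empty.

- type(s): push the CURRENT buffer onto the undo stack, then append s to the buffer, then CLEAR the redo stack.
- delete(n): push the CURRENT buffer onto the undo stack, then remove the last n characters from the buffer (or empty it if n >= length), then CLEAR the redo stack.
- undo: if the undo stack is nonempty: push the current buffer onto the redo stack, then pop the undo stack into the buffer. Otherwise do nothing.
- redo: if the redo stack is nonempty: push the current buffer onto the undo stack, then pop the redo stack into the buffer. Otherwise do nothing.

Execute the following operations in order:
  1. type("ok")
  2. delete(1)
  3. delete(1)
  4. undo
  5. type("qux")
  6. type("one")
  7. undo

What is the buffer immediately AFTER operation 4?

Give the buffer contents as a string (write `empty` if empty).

Answer: o

Derivation:
After op 1 (type): buf='ok' undo_depth=1 redo_depth=0
After op 2 (delete): buf='o' undo_depth=2 redo_depth=0
After op 3 (delete): buf='(empty)' undo_depth=3 redo_depth=0
After op 4 (undo): buf='o' undo_depth=2 redo_depth=1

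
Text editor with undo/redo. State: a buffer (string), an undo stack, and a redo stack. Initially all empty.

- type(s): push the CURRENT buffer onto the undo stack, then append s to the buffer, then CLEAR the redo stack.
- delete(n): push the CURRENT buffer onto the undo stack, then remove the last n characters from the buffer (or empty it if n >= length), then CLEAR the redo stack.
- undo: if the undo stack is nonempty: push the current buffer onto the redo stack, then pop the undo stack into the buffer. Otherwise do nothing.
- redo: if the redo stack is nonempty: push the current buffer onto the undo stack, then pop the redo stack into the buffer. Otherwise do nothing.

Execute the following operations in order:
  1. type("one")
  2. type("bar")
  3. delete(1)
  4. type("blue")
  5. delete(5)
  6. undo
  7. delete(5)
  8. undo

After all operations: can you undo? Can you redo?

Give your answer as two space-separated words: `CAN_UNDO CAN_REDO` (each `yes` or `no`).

After op 1 (type): buf='one' undo_depth=1 redo_depth=0
After op 2 (type): buf='onebar' undo_depth=2 redo_depth=0
After op 3 (delete): buf='oneba' undo_depth=3 redo_depth=0
After op 4 (type): buf='onebablue' undo_depth=4 redo_depth=0
After op 5 (delete): buf='oneb' undo_depth=5 redo_depth=0
After op 6 (undo): buf='onebablue' undo_depth=4 redo_depth=1
After op 7 (delete): buf='oneb' undo_depth=5 redo_depth=0
After op 8 (undo): buf='onebablue' undo_depth=4 redo_depth=1

Answer: yes yes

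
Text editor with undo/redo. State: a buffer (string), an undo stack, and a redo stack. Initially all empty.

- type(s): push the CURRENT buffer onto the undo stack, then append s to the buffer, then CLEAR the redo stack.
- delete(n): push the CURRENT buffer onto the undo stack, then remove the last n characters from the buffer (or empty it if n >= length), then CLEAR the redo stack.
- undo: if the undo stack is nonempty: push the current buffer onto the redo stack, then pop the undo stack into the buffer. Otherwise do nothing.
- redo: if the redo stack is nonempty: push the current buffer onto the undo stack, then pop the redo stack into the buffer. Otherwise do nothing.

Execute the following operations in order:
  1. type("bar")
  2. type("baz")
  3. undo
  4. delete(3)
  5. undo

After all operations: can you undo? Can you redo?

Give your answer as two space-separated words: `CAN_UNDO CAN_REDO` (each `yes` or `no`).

Answer: yes yes

Derivation:
After op 1 (type): buf='bar' undo_depth=1 redo_depth=0
After op 2 (type): buf='barbaz' undo_depth=2 redo_depth=0
After op 3 (undo): buf='bar' undo_depth=1 redo_depth=1
After op 4 (delete): buf='(empty)' undo_depth=2 redo_depth=0
After op 5 (undo): buf='bar' undo_depth=1 redo_depth=1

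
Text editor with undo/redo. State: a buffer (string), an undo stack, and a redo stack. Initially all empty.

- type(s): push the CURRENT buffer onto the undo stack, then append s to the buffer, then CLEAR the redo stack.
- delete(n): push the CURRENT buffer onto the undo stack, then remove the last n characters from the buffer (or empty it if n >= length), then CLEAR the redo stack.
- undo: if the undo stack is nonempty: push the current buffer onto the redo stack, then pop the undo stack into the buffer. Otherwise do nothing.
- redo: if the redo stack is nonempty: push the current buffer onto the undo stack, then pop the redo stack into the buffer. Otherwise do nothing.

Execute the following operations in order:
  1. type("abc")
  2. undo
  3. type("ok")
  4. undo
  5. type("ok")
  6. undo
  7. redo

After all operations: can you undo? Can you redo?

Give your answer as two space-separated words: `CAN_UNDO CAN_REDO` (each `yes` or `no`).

Answer: yes no

Derivation:
After op 1 (type): buf='abc' undo_depth=1 redo_depth=0
After op 2 (undo): buf='(empty)' undo_depth=0 redo_depth=1
After op 3 (type): buf='ok' undo_depth=1 redo_depth=0
After op 4 (undo): buf='(empty)' undo_depth=0 redo_depth=1
After op 5 (type): buf='ok' undo_depth=1 redo_depth=0
After op 6 (undo): buf='(empty)' undo_depth=0 redo_depth=1
After op 7 (redo): buf='ok' undo_depth=1 redo_depth=0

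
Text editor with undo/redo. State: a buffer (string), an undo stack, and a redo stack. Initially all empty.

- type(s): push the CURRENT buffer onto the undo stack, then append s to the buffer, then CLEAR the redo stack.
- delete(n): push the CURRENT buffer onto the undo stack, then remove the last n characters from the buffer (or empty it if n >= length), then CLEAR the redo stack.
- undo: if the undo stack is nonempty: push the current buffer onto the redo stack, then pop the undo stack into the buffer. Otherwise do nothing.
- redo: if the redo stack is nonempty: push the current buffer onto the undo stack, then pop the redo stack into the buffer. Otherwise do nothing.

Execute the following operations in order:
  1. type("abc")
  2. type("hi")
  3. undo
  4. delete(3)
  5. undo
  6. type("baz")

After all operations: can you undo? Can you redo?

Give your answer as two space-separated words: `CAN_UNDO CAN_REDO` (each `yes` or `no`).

Answer: yes no

Derivation:
After op 1 (type): buf='abc' undo_depth=1 redo_depth=0
After op 2 (type): buf='abchi' undo_depth=2 redo_depth=0
After op 3 (undo): buf='abc' undo_depth=1 redo_depth=1
After op 4 (delete): buf='(empty)' undo_depth=2 redo_depth=0
After op 5 (undo): buf='abc' undo_depth=1 redo_depth=1
After op 6 (type): buf='abcbaz' undo_depth=2 redo_depth=0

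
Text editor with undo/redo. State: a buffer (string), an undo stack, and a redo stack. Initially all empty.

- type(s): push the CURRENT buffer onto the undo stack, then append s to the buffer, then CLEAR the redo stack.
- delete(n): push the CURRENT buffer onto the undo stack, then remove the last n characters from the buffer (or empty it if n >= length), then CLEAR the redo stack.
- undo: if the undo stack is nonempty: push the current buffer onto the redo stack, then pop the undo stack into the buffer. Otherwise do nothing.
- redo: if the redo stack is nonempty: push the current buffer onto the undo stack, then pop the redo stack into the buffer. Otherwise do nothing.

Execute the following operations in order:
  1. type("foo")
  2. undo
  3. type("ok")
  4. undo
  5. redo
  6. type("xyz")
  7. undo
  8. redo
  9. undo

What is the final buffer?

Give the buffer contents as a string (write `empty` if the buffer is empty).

After op 1 (type): buf='foo' undo_depth=1 redo_depth=0
After op 2 (undo): buf='(empty)' undo_depth=0 redo_depth=1
After op 3 (type): buf='ok' undo_depth=1 redo_depth=0
After op 4 (undo): buf='(empty)' undo_depth=0 redo_depth=1
After op 5 (redo): buf='ok' undo_depth=1 redo_depth=0
After op 6 (type): buf='okxyz' undo_depth=2 redo_depth=0
After op 7 (undo): buf='ok' undo_depth=1 redo_depth=1
After op 8 (redo): buf='okxyz' undo_depth=2 redo_depth=0
After op 9 (undo): buf='ok' undo_depth=1 redo_depth=1

Answer: ok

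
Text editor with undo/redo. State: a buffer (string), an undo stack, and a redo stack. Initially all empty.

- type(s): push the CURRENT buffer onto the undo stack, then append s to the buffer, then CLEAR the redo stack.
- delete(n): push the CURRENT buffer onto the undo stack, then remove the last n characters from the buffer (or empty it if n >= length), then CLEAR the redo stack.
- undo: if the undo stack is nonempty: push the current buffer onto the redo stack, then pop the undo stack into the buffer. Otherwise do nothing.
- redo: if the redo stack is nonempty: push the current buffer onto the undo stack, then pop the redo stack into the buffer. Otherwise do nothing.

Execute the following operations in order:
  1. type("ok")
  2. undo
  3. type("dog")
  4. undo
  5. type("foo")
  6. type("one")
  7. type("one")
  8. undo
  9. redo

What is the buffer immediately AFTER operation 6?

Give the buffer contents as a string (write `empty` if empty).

Answer: fooone

Derivation:
After op 1 (type): buf='ok' undo_depth=1 redo_depth=0
After op 2 (undo): buf='(empty)' undo_depth=0 redo_depth=1
After op 3 (type): buf='dog' undo_depth=1 redo_depth=0
After op 4 (undo): buf='(empty)' undo_depth=0 redo_depth=1
After op 5 (type): buf='foo' undo_depth=1 redo_depth=0
After op 6 (type): buf='fooone' undo_depth=2 redo_depth=0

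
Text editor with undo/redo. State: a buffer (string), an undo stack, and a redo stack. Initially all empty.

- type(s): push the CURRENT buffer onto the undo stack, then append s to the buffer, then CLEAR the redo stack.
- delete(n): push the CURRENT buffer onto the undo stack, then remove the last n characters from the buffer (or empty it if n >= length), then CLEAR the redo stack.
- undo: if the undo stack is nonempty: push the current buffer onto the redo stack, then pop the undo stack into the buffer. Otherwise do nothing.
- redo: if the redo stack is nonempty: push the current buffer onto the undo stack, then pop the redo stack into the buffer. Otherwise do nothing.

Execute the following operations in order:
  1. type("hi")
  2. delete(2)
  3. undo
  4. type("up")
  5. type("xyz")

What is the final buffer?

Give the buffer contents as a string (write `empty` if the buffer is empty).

After op 1 (type): buf='hi' undo_depth=1 redo_depth=0
After op 2 (delete): buf='(empty)' undo_depth=2 redo_depth=0
After op 3 (undo): buf='hi' undo_depth=1 redo_depth=1
After op 4 (type): buf='hiup' undo_depth=2 redo_depth=0
After op 5 (type): buf='hiupxyz' undo_depth=3 redo_depth=0

Answer: hiupxyz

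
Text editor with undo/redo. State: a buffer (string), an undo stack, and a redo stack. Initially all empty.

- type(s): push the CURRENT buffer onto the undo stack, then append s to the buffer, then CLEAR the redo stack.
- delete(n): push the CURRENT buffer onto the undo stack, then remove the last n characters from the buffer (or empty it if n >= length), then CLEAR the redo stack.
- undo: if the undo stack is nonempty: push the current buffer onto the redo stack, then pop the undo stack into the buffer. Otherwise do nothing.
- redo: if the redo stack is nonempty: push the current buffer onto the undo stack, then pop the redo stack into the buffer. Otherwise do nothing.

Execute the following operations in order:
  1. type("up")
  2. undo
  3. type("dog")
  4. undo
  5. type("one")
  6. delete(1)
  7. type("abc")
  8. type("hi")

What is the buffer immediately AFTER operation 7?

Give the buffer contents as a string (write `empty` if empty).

After op 1 (type): buf='up' undo_depth=1 redo_depth=0
After op 2 (undo): buf='(empty)' undo_depth=0 redo_depth=1
After op 3 (type): buf='dog' undo_depth=1 redo_depth=0
After op 4 (undo): buf='(empty)' undo_depth=0 redo_depth=1
After op 5 (type): buf='one' undo_depth=1 redo_depth=0
After op 6 (delete): buf='on' undo_depth=2 redo_depth=0
After op 7 (type): buf='onabc' undo_depth=3 redo_depth=0

Answer: onabc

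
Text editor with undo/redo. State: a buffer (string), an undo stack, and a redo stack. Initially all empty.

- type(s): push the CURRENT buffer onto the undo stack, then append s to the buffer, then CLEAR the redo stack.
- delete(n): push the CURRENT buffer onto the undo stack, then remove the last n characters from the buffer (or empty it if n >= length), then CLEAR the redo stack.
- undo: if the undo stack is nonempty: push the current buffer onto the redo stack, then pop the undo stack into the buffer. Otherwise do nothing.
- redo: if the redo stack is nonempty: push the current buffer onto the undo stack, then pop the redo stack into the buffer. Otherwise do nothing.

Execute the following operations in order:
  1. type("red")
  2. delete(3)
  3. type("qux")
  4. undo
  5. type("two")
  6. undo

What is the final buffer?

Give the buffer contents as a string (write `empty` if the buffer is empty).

Answer: empty

Derivation:
After op 1 (type): buf='red' undo_depth=1 redo_depth=0
After op 2 (delete): buf='(empty)' undo_depth=2 redo_depth=0
After op 3 (type): buf='qux' undo_depth=3 redo_depth=0
After op 4 (undo): buf='(empty)' undo_depth=2 redo_depth=1
After op 5 (type): buf='two' undo_depth=3 redo_depth=0
After op 6 (undo): buf='(empty)' undo_depth=2 redo_depth=1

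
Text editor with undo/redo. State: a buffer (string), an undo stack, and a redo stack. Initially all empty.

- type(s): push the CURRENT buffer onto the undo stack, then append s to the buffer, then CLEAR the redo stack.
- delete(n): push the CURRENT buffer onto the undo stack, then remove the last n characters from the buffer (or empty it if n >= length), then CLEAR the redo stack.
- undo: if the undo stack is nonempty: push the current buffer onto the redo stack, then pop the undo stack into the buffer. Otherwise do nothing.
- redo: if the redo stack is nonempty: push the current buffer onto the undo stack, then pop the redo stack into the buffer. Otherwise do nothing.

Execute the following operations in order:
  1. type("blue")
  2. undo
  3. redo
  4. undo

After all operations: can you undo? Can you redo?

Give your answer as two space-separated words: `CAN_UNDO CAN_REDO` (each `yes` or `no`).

After op 1 (type): buf='blue' undo_depth=1 redo_depth=0
After op 2 (undo): buf='(empty)' undo_depth=0 redo_depth=1
After op 3 (redo): buf='blue' undo_depth=1 redo_depth=0
After op 4 (undo): buf='(empty)' undo_depth=0 redo_depth=1

Answer: no yes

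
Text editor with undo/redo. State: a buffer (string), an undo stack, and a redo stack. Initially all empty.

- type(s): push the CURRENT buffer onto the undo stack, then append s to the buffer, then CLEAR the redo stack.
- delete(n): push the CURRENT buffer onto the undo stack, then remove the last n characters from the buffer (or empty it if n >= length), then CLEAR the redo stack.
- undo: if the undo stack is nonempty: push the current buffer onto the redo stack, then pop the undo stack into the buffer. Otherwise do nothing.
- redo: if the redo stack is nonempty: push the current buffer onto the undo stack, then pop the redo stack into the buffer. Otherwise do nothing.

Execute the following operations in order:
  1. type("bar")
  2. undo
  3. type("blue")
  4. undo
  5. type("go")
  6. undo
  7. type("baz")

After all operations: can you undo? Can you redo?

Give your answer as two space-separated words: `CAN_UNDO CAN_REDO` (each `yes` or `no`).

Answer: yes no

Derivation:
After op 1 (type): buf='bar' undo_depth=1 redo_depth=0
After op 2 (undo): buf='(empty)' undo_depth=0 redo_depth=1
After op 3 (type): buf='blue' undo_depth=1 redo_depth=0
After op 4 (undo): buf='(empty)' undo_depth=0 redo_depth=1
After op 5 (type): buf='go' undo_depth=1 redo_depth=0
After op 6 (undo): buf='(empty)' undo_depth=0 redo_depth=1
After op 7 (type): buf='baz' undo_depth=1 redo_depth=0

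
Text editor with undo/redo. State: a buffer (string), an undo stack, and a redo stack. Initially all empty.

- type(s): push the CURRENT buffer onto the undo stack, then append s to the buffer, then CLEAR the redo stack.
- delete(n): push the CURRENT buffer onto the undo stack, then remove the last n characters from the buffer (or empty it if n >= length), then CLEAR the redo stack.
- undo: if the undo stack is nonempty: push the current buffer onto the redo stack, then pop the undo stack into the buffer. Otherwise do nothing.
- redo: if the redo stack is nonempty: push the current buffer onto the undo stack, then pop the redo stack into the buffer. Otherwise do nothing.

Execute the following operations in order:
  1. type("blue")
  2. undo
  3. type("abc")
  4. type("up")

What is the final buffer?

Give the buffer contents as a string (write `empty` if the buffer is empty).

Answer: abcup

Derivation:
After op 1 (type): buf='blue' undo_depth=1 redo_depth=0
After op 2 (undo): buf='(empty)' undo_depth=0 redo_depth=1
After op 3 (type): buf='abc' undo_depth=1 redo_depth=0
After op 4 (type): buf='abcup' undo_depth=2 redo_depth=0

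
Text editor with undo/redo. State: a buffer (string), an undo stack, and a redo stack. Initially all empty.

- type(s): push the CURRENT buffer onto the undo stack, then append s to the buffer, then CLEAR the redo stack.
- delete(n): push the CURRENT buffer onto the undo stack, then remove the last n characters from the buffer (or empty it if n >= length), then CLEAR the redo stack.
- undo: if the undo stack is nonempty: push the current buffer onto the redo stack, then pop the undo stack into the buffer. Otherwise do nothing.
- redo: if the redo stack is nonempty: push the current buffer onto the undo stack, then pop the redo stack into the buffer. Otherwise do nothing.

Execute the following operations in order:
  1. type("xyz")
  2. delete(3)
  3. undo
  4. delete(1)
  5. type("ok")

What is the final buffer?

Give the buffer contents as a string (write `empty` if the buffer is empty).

Answer: xyok

Derivation:
After op 1 (type): buf='xyz' undo_depth=1 redo_depth=0
After op 2 (delete): buf='(empty)' undo_depth=2 redo_depth=0
After op 3 (undo): buf='xyz' undo_depth=1 redo_depth=1
After op 4 (delete): buf='xy' undo_depth=2 redo_depth=0
After op 5 (type): buf='xyok' undo_depth=3 redo_depth=0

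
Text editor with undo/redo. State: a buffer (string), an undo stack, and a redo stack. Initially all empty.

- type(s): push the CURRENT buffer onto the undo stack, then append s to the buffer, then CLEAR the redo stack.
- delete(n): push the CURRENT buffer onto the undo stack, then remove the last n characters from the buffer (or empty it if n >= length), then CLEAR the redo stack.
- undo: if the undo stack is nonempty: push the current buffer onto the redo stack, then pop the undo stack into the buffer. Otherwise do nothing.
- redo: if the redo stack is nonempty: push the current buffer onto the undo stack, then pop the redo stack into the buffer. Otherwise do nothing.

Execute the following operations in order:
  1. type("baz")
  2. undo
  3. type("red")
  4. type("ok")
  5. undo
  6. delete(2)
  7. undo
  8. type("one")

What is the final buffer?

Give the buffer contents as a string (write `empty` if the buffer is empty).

After op 1 (type): buf='baz' undo_depth=1 redo_depth=0
After op 2 (undo): buf='(empty)' undo_depth=0 redo_depth=1
After op 3 (type): buf='red' undo_depth=1 redo_depth=0
After op 4 (type): buf='redok' undo_depth=2 redo_depth=0
After op 5 (undo): buf='red' undo_depth=1 redo_depth=1
After op 6 (delete): buf='r' undo_depth=2 redo_depth=0
After op 7 (undo): buf='red' undo_depth=1 redo_depth=1
After op 8 (type): buf='redone' undo_depth=2 redo_depth=0

Answer: redone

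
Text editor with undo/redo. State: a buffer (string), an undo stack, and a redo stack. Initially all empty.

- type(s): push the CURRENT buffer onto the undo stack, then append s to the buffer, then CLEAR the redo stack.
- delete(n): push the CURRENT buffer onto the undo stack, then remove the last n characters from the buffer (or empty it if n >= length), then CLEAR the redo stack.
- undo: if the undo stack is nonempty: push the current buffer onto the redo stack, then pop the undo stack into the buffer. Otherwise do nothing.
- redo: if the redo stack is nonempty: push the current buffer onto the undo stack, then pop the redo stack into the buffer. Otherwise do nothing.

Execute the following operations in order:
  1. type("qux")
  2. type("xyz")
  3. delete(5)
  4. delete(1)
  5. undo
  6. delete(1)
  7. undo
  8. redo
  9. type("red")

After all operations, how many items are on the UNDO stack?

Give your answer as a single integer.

Answer: 5

Derivation:
After op 1 (type): buf='qux' undo_depth=1 redo_depth=0
After op 2 (type): buf='quxxyz' undo_depth=2 redo_depth=0
After op 3 (delete): buf='q' undo_depth=3 redo_depth=0
After op 4 (delete): buf='(empty)' undo_depth=4 redo_depth=0
After op 5 (undo): buf='q' undo_depth=3 redo_depth=1
After op 6 (delete): buf='(empty)' undo_depth=4 redo_depth=0
After op 7 (undo): buf='q' undo_depth=3 redo_depth=1
After op 8 (redo): buf='(empty)' undo_depth=4 redo_depth=0
After op 9 (type): buf='red' undo_depth=5 redo_depth=0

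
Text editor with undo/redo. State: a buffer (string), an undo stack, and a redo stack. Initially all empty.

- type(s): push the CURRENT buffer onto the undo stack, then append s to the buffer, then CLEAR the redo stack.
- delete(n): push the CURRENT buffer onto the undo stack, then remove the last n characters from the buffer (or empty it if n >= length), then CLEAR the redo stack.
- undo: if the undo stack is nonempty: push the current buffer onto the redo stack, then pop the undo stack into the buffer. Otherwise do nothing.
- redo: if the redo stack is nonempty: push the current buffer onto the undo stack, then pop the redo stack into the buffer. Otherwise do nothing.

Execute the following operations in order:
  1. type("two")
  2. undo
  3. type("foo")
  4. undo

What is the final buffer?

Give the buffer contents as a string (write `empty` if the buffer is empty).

Answer: empty

Derivation:
After op 1 (type): buf='two' undo_depth=1 redo_depth=0
After op 2 (undo): buf='(empty)' undo_depth=0 redo_depth=1
After op 3 (type): buf='foo' undo_depth=1 redo_depth=0
After op 4 (undo): buf='(empty)' undo_depth=0 redo_depth=1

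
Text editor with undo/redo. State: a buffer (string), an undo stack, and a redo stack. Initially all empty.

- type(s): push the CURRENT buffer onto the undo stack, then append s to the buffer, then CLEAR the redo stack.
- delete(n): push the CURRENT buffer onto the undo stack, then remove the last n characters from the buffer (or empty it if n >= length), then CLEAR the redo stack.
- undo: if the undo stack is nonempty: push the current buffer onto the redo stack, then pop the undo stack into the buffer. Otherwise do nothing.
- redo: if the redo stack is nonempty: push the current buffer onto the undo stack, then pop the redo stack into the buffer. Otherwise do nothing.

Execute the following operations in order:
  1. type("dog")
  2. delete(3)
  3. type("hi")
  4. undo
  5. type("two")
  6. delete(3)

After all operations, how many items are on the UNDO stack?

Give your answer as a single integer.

Answer: 4

Derivation:
After op 1 (type): buf='dog' undo_depth=1 redo_depth=0
After op 2 (delete): buf='(empty)' undo_depth=2 redo_depth=0
After op 3 (type): buf='hi' undo_depth=3 redo_depth=0
After op 4 (undo): buf='(empty)' undo_depth=2 redo_depth=1
After op 5 (type): buf='two' undo_depth=3 redo_depth=0
After op 6 (delete): buf='(empty)' undo_depth=4 redo_depth=0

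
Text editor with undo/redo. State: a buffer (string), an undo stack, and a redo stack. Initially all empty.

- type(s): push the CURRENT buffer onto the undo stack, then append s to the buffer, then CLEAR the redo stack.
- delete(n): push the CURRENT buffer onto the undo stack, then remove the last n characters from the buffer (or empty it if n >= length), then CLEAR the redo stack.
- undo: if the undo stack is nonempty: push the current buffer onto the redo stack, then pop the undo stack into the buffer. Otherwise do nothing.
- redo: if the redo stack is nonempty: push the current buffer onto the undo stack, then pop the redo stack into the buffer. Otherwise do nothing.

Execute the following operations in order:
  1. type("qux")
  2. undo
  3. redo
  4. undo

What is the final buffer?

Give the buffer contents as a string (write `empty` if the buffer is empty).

Answer: empty

Derivation:
After op 1 (type): buf='qux' undo_depth=1 redo_depth=0
After op 2 (undo): buf='(empty)' undo_depth=0 redo_depth=1
After op 3 (redo): buf='qux' undo_depth=1 redo_depth=0
After op 4 (undo): buf='(empty)' undo_depth=0 redo_depth=1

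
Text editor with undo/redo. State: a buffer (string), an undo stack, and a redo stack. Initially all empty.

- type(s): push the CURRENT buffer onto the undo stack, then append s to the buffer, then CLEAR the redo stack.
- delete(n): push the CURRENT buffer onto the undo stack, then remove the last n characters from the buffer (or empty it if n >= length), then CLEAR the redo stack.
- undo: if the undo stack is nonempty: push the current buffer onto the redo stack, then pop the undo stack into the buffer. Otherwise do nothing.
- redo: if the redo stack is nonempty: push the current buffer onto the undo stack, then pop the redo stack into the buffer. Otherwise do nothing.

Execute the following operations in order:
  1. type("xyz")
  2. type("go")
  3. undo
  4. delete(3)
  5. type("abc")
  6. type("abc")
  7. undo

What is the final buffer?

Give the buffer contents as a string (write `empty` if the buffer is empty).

After op 1 (type): buf='xyz' undo_depth=1 redo_depth=0
After op 2 (type): buf='xyzgo' undo_depth=2 redo_depth=0
After op 3 (undo): buf='xyz' undo_depth=1 redo_depth=1
After op 4 (delete): buf='(empty)' undo_depth=2 redo_depth=0
After op 5 (type): buf='abc' undo_depth=3 redo_depth=0
After op 6 (type): buf='abcabc' undo_depth=4 redo_depth=0
After op 7 (undo): buf='abc' undo_depth=3 redo_depth=1

Answer: abc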